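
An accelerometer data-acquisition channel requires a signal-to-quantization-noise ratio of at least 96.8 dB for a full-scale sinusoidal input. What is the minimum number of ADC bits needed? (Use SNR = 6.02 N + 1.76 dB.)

Solving 6.02 N ≥ 96.8 − 1.76: N ≥ 15.787. Round up → N = 16.

16 bits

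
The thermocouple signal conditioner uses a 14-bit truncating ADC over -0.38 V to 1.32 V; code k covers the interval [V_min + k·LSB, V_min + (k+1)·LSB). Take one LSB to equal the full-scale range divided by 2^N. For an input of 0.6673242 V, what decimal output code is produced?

10093

Full-scale range = 1.32 V − (-0.38 V) = 1.7 V. LSB = 1.7 V / 2^14 ≈ 103.8 µV.
code = ⌊(V_in − V_min)/LSB⌋ = ⌊(V_in − V_min) × 2^14 / range⌋
     = ⌊(0.6673242 − (-0.38)) × 16384 / 1.7⌋ = ⌊1.0473242 × 16384/1.7⌋
     = ⌊10093.741⌋ = 10093.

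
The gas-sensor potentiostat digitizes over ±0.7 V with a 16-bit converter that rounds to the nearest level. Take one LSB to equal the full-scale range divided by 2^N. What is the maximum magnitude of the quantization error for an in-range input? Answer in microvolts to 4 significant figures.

The full-scale span is 0.7 − (-0.7) = 1.4 V.
LSB = 1.4 V / 2^16 = 21.3623 µV.
A rounding quantizer has |error| ≤ LSB/2 = 10.68 µV.

10.68 µV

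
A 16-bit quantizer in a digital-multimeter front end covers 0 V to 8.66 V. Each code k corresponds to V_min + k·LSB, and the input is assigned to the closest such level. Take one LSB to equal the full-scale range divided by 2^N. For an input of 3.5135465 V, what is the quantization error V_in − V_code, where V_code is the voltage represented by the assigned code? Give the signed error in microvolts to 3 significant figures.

Range is 8.66 V. LSB = 8.66 V / 2^16 ≈ 132.1 µV.
(V_in − V_min)/LSB = (3.5135465 − (0)) × 65536/8.66 = 26589.3514 → nearest code k = 26589.
V_code = 0 + (26589/65536) × 8.66 = 3.5135000610 V.
Error = V_in − V_code = 3.5135465 − (3.5135000610) = +46.4 µV.

+46.4 µV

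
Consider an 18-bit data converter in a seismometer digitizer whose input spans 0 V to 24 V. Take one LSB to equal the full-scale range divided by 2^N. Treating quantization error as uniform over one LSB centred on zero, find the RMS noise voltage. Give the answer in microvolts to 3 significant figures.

26.4 µV

Range is 24 V.
Step size = 24/262144 V = 91.553 µV.
σ_q = LSB/√12 = 91.553 µV/3.4641 = 26.4 µV.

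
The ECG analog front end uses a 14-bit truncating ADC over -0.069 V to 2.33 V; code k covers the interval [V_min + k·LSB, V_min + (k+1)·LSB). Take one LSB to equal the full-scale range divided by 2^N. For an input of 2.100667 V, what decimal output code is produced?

14817

Full-scale range = 2.33 V − (-0.069 V) = 2.399 V. LSB = 2.399 V / 2^14 ≈ 146.4 µV.
code = ⌊(V_in − V_min)/LSB⌋ = ⌊(V_in − V_min) × 2^14 / range⌋
     = ⌊(2.100667 − (-0.069)) × 16384 / 2.399⌋ = ⌊2.169667 × 16384/2.399⌋
     = ⌊14817.767⌋ = 14817.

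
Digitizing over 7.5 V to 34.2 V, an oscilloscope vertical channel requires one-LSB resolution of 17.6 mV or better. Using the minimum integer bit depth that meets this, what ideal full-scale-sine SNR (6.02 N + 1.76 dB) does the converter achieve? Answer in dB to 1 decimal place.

68.0 dB

Range = 34.2 − (7.5) = 26.7 V.
Need 2^N ≥ 26.7 V / 17.6 mV = 1517 → N_min = 11.
Ideal SNR at N = 11: 6.02·11 + 1.76 = 68.0 dB.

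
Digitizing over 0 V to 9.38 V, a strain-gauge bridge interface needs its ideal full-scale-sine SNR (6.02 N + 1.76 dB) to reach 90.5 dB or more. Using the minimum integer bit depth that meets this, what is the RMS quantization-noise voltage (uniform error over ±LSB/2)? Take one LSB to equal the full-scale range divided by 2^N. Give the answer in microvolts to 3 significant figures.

82.6 µV

Range is 9.38 V.
Solving 6.02 N ≥ 90.5 − 1.76: N ≥ 14.741. Round up → N = 15.
LSB = 9.38 V / 2^15 = 286.25 µV.
RMS noise = LSB/√12 = 82.6 µV.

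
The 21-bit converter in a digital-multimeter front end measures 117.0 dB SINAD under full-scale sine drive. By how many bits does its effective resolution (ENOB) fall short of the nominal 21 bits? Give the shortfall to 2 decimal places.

1.86 bits

N_eff = (117.0 − 1.76)/6.02 = 19.1429 bits.
Lost resolution: 21 − 19.1429 = 1.8571 bits.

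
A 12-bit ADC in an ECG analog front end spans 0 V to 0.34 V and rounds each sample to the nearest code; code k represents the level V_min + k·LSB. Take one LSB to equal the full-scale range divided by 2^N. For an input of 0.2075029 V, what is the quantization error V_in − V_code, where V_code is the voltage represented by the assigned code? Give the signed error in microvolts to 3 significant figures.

V_FS = 0.34 V. LSB = 0.34 V / 2^12 ≈ 83.01 µV.
(0.2075029 − (0)) / LSB = 0.2075029 × 4096/0.34 = 2499.7996. Nearest integer: k = 2500.
V_code = 0 + (2500/4096) × 0.34 = 0.2075195313 V.
Error = V_in − V_code = 0.2075029 − (0.2075195313) = −16.6 µV.

−16.6 µV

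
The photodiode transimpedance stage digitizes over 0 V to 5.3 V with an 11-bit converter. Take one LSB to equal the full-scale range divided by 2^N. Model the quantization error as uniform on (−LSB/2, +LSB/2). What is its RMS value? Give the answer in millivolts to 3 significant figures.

Full-scale range = 5.3 V.
Step size = 5.3/2048 V = 2.5879 mV.
For a uniform distribution on [−LSB/2, +LSB/2], V_rms = LSB/√12 = 2.5879 mV/3.4641 = 0.747 mV.

0.747 mV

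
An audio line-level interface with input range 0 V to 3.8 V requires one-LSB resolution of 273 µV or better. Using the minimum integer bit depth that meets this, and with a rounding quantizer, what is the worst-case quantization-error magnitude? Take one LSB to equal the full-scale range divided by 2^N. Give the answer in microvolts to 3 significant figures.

Span = 3.8 V.
Levels needed ≥ 3.8/273 µV = 13920. 2^14 = 16384 suffices, so N_min = 14.
LSB = 3.8 V / 2^14 = 231.93 µV.
Max error for round-to-nearest is LSB/2 = 116 µV.

116 µV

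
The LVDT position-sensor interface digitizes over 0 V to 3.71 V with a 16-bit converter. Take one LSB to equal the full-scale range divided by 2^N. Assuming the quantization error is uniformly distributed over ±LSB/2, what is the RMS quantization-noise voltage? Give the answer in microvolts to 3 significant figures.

Full-scale range = 3.71 V.
LSB = 3.71 V ÷ 2^16 = 3.71/65536 V = 56.610 µV.
σ_q = LSB/√12 = 56.610 µV/3.4641 = 16.3 µV.

16.3 µV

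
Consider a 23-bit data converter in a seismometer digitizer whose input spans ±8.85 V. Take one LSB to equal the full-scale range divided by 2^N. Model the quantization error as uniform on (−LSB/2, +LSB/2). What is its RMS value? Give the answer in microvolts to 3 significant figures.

0.609 µV

The full-scale span is 8.85 − (-8.85) = 17.7 V.
Step size = 17.7/8388608 V = 2.1100 µV.
V_rms = LSB/√12 = 2.1100 µV / √12 = 0.609 µV.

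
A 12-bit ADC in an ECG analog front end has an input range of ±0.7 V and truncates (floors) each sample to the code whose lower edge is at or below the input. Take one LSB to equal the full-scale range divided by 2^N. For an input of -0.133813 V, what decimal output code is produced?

The full-scale span is 0.7 − (-0.7) = 1.4 V. LSB = 1.4 V / 2^12 ≈ 341.8 µV.
(V_in − V_min) × 2^12/range = (-0.133813 − (-0.7)) × 4096/1.4 = 1656.501.
Floor → code = 1656.

1656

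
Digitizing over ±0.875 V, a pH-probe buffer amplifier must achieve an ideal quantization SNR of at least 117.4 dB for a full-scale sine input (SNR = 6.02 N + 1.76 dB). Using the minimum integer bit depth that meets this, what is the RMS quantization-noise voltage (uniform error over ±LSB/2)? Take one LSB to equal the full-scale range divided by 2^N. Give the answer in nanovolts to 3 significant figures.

482 nV

The full-scale span is 0.875 − (-0.875) = 1.75 V.
N ≥ (117.4 − 1.76)/6.02 = 19.209 → N_min = 20.
LSB = 1.75 V / 2^20 = 1.6689 µV.
V_rms = LSB/√12 = 482 nV.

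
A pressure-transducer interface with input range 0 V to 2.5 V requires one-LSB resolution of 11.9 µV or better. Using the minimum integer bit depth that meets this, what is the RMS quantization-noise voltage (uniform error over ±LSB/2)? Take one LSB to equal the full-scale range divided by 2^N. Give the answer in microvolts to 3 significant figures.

2.75 µV

Range is 2.5 V.
Required number of levels: 2.5/11.9 µV = 210080; smallest N with 2^N ≥ that is 18.
Step size = 2.5/262144 V = 9.5367 µV.
RMS noise = LSB/√12 = 2.75 µV.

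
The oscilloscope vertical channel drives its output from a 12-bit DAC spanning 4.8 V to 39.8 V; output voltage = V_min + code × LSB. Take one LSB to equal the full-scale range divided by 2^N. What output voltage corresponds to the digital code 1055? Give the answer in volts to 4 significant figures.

13.81 V

The full-scale span is 39.8 − (4.8) = 35 V. LSB = 35 V / 2^12.
Output = V_min + (1055/4096) × range = 4.8 + 0.257568 × 35 V
      = 4.8 V + 9.01489 V = 13.8149 V.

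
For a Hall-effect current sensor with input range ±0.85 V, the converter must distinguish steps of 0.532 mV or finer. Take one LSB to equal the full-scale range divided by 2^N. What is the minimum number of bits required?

12 bits

Span: 0.85 V − (-0.85 V) = 1.7 V.
Need 2^N ≥ 1.7 V / 0.532 mV = 3195 → N_min = 12.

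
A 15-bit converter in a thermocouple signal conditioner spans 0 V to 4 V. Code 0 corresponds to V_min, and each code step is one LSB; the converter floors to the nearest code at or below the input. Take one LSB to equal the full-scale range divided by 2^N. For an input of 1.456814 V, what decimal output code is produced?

11934

Full-scale range = 4 V. LSB = 4 V / 2^15 ≈ 122.1 µV.
code = ⌊(V_in − V_min)/LSB⌋ = ⌊(V_in − V_min) × 2^15 / range⌋
     = ⌊(1.456814 − (0)) × 32768 / 4⌋ = ⌊1.456814 × 32768/4⌋
     = ⌊11934.220⌋ = 11934.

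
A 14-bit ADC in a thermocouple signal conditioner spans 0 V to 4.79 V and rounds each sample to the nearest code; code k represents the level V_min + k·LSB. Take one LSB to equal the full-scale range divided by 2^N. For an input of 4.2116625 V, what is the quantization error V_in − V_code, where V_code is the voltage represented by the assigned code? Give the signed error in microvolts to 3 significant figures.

−52.6 µV

Full-scale range = 4.79 V. LSB = 4.79 V / 2^14 ≈ 292.4 µV.
(V_in − V_min)/LSB = (4.2116625 − (0)) × 16384/4.79 = 14405.8201 → nearest code k = 14406.
V_code = 0 + (14406/16384) × 4.79 = 4.2117150879 V.
V_in − V_code = 4.2116625 − (4.2117150879) = −52.6 µV.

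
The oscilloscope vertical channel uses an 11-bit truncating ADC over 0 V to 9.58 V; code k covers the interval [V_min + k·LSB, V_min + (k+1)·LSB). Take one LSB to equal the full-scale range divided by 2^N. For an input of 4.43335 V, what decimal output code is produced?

947

Span = 9.58 V. LSB = 9.58 V / 2^11 ≈ 4.678 mV.
(V_in − V_min) × 2^11/range = (4.43335 − (0)) × 2048/9.58 = 947.756.
Floor → code = 947.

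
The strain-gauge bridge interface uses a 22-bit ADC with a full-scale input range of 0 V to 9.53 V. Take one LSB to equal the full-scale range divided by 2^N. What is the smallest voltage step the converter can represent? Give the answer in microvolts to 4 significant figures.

2.272 µV

V_FS = 9.53 V.
2^22 = 4194304 levels.
LSB = 9.53 V ÷ 2^22 = 9.53/4194304 V = 2.272 µV.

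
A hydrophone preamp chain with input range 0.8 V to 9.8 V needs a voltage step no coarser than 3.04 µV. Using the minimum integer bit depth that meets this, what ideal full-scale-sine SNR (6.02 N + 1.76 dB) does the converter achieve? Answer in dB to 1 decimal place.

134.2 dB

Range = 9.8 − (0.8) = 9 V.
Need 2^N ≥ 9 V / 3.04 µV = 2.961e6 → N_min = 22.
Ideal SNR at N = 22: 6.02·22 + 1.76 = 134.2 dB.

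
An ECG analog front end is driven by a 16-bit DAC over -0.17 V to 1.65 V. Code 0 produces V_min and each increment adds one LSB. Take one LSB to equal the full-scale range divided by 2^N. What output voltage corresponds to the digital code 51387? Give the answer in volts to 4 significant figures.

Range = 1.65 − (-0.17) = 1.82 V. LSB = 1.82 V / 2^16.
Output = V_min + (51387/65536) × range = -0.17 + 0.784103 × 1.82 V
      = -0.17 V + 1.42707 V = 1.25707 V.

1.257 V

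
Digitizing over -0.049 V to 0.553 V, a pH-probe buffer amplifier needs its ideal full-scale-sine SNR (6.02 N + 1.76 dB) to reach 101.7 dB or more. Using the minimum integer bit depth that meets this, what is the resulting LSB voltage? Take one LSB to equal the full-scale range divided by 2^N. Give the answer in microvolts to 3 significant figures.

Span: 0.553 V − (-0.049 V) = 0.602 V.
Solving 6.02 N ≥ 101.7 − 1.76: N ≥ 16.601. Round up → N = 17.
One LSB is 0.602 V / 131072 = 4.59 µV.

4.59 µV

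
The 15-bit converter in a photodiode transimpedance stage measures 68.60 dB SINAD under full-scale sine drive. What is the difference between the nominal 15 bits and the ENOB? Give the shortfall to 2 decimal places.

3.90 bits

N_eff = (68.60 − 1.76)/6.02 = 11.1030 bits.
Shortfall = 15 − 11.1030 = 3.8970 bits.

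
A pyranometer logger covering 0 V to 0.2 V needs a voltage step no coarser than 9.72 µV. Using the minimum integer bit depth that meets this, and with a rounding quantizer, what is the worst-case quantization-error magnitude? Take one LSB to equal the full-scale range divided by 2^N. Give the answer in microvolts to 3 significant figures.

3.05 µV

Span = 0.2 V.
Required number of levels: 0.2/9.72 µV = 20576; smallest N with 2^N ≥ that is 15.
LSB = 0.2 V / 2^15 = 6.1035 µV.
Half an LSB is 3.05 µV.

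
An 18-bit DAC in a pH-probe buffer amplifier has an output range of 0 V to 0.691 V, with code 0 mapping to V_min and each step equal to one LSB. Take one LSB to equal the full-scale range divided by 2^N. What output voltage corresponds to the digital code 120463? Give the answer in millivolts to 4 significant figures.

317.5 mV

Range is 0.691 V. LSB = 0.691 V / 2^18.
Output = V_min + (120463/262144) × range = 0 + 0.459530 × 0.691 V
      = 0 V + 0.317535 V = 0.317535 V.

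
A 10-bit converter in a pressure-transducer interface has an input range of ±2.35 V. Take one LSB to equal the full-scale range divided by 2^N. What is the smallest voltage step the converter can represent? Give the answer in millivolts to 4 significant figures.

The full-scale span is 2.35 − (-2.35) = 4.7 V.
Number of codes = 2^10 = 1024.
LSB = 4.7 V ÷ 2^10 = 4.7/1024 V = 4.590 mV.

4.590 mV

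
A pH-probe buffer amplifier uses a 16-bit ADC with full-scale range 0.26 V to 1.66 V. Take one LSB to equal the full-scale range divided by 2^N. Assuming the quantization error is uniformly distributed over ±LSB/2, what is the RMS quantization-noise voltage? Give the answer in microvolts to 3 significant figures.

6.17 µV

Full-scale range = 1.66 V − (0.26 V) = 1.4 V.
LSB = 1.4 V ÷ 2^16 = 1.4/65536 V = 21.362 µV.
V_rms = LSB/√12 = 21.362 µV / √12 = 6.17 µV.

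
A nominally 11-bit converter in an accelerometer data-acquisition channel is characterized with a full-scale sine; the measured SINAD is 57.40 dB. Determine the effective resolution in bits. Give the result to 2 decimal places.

(57.40 − 1.76) / 6.02 = 55.64/6.02 = 9.2425 effective bits.

9.24 bits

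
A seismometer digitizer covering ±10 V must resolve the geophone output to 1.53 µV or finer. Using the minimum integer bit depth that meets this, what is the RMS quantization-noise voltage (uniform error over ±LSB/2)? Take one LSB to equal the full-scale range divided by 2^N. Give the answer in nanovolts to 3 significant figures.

Range = 10 − (-10) = 20 V.
20 V / 1.53 µV = 1.307e7. Since 2^23 = 8388608 and 2^24 = 16777216, N = 24.
One LSB is 20 V / 16777216 = 1.1921 µV.
σ_q = LSB/√12 = 1.1921 µV/3.4641 = 344 nV.

344 nV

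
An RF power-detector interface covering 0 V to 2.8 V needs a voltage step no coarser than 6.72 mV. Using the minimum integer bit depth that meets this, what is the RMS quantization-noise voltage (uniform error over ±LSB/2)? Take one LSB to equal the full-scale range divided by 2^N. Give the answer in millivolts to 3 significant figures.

Full-scale range = 2.8 V.
2.8 V / 6.72 mV = 416.7. Since 2^8 = 256 and 2^9 = 512, N = 9.
Step size = 2.8/512 V = 5.4688 mV.
V_rms = LSB/√12 = 1.58 mV.

1.58 mV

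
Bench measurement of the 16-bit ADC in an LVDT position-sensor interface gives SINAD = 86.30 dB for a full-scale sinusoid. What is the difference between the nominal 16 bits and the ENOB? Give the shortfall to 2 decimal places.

Effective bits = (86.30 − 1.76)/6.02 = 14.0432.
Lost resolution: 16 − 14.0432 = 1.9568 bits.

1.96 bits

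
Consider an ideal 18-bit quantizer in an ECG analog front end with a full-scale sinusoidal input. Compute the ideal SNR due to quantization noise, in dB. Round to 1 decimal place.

Ideal quantization SNR: 6.02 × 18 + 1.76 dB = 110.1 dB.

110.1 dB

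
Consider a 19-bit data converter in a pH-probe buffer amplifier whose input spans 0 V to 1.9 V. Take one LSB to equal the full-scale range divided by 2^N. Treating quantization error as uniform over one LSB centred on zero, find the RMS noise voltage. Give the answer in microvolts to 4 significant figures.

Range is 1.9 V.
LSB = 1.9 V / 2^19 = 3.62396 µV.
σ_q = LSB/√12 = 3.62396 µV/3.4641 = 1.046 µV.

1.046 µV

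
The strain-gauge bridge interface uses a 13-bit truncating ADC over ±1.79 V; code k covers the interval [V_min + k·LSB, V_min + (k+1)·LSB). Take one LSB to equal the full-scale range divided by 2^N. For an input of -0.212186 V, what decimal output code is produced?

The full-scale span is 1.79 − (-1.79) = 3.58 V. LSB = 3.58 V / 2^13 ≈ 437.0 µV.
(V_in − V_min) × 2^13/range = (-0.212186 − (-1.79)) × 8192/3.58 = 3610.462.
Floor → code = 3610.

3610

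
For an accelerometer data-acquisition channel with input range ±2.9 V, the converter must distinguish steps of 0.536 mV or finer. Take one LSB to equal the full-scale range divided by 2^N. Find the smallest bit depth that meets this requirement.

14 bits

Range = 2.9 − (-2.9) = 5.8 V.
Need 2^N ≥ 5.8 V / 0.536 mV = 10820 → N_min = 14.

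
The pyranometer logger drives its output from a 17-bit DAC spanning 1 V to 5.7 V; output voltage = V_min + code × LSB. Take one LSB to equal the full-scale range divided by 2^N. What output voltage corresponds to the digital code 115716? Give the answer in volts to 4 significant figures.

5.149 V

Span: 5.7 V − (1 V) = 4.7 V. LSB = 4.7 V / 2^17.
V_out = V_min + code × LSB = 1 V + 115716 × 4.7 V / 131072
      = 1 V + 4.14936 V = 5.14936 V.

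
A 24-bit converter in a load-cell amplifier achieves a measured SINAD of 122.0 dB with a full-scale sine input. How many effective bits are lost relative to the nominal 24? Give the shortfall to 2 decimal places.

4.03 bits

N_eff = (122.0 − 1.76)/6.02 = 19.9734 bits.
24 − 19.9734 = 4.03 bits below nominal.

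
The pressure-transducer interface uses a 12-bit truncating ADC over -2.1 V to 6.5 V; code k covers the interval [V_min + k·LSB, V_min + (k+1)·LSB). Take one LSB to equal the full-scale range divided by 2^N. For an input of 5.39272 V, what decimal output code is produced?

3568

Full-scale range = 6.5 V − (-2.1 V) = 8.6 V. LSB = 8.6 V / 2^12 ≈ 2.100 mV.
V_in − V_min = 5.39272 − (-2.1) = 7.49272 V.
Divide by LSB: 7.49272 × 4096/8.6 = 3568.6257.
Truncating gives code 3568.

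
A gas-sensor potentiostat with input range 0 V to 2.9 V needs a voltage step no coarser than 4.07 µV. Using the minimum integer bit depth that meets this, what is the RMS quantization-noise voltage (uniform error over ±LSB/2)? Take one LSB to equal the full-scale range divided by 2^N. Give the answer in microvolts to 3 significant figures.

Full-scale range = 2.9 V.
Required number of levels: 2.9/4.07 µV = 712530; smallest N with 2^N ≥ that is 20.
Step size = 2.9/1048576 V = 2.7657 µV.
V_rms = LSB/√12 = 0.798 µV.

0.798 µV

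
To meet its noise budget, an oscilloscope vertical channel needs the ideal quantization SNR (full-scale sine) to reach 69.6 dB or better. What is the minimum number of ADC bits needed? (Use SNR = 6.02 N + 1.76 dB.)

12 bits

Required N = ⌈(69.6 − 1.76)/6.02⌉ = ⌈11.269⌉ = 12.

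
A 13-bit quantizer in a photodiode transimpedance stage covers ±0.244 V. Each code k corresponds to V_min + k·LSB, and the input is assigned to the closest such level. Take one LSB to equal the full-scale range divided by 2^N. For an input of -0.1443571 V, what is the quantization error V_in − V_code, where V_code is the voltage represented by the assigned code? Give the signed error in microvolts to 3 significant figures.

−18.2 µV

The full-scale span is 0.244 − (-0.244) = 0.488 V. LSB = 0.488 V / 2^13 ≈ 59.57 µV.
(V_in − V_min)/LSB = (-0.1443571 − (-0.244)) × 8192/0.488 = 1672.6939 → nearest code k = 1673.
V_code = V_min + k × range/2^13 = -0.244 + 1673 × 0.488/8192 = -0.1443388672 V.
e = -0.1443571 − (-0.1443388672) = −18.2 µV.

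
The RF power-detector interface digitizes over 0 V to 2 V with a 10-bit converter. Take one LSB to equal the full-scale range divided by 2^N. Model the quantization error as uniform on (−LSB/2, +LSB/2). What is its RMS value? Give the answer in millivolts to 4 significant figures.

V_FS = 2 V.
Step size = 2/1024 V = 1.95313 mV.
RMS of a uniform error over width LSB is LSB/√12 = 0.5638 mV.

0.5638 mV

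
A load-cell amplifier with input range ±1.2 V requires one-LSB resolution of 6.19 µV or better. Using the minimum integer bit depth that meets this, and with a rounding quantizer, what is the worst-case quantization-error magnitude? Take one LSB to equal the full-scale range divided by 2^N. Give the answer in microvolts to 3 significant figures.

Full-scale range = 1.2 V − (-1.2 V) = 2.4 V.
2.4 V / 6.19 µV = 387700. Since 2^18 = 262144 and 2^19 = 524288, N = 19.
LSB = 2.4 V / 2^19 = 4.5776 µV.
Half an LSB is 2.29 µV.

2.29 µV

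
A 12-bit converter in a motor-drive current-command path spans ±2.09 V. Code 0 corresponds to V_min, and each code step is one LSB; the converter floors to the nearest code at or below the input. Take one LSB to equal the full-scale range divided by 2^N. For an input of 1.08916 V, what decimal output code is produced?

3115

Range = 2.09 − (-2.09) = 4.18 V. LSB = 4.18 V / 2^12 ≈ 1.021 mV.
(V_in − V_min) × 2^12/range = (1.08916 − (-2.09)) × 4096/4.18 = 3115.273.
Floor → code = 3115.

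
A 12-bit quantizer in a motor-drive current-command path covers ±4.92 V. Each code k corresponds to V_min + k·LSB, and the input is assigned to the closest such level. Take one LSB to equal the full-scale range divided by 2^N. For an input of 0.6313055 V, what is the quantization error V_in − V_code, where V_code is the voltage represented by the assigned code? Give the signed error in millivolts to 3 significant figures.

Range = 4.92 − (-4.92) = 9.84 V. LSB = 9.84 V / 2^12 ≈ 2.402 mV.
Position in LSBs: (0.6313055 − (-4.92)) × 4096/9.84 = 2310.7873; rounding gives k = 2311.
Reconstructed level: -4.92 + 2311 × 9.84/4096 V = 0.6318164063 V.
Error = V_in − V_code = 0.6313055 − (0.6318164063) = −0.511 mV.

−0.511 mV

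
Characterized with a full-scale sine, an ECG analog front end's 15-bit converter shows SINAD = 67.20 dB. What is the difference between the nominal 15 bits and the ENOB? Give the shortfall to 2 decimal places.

ENOB = (SINAD − 1.76)/6.02 = (67.20 − 1.76)/6.02 = 10.8704 bits.
15 − 10.8704 = 4.13 bits below nominal.

4.13 bits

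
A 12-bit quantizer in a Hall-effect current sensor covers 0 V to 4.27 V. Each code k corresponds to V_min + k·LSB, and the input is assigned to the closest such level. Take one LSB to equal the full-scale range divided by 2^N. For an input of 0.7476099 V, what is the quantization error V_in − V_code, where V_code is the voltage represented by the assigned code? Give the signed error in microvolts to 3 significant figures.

Full-scale range = 4.27 V. LSB = 4.27 V / 2^12 ≈ 1.042 mV.
(V_in − V_min)/LSB = (0.7476099 − (0)) × 4096/4.27 = 717.1452 → nearest code k = 717.
Reconstructed level: 0 + 717 × 4.27/4096 V = 0.7474584961 V.
V_in − V_code = 0.7476099 − (0.7474584961) = +151 µV.

+151 µV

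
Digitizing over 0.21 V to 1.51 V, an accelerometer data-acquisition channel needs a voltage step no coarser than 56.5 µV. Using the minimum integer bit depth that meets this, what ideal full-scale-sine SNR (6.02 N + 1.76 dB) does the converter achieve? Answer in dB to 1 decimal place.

92.1 dB

Span: 1.51 V − (0.21 V) = 1.3 V.
1.3 V / 56.5 µV = 23010. Since 2^14 = 16384 and 2^15 = 32768, N = 15.
SNR = 6.02 × 15 + 1.76 = 92.06 dB.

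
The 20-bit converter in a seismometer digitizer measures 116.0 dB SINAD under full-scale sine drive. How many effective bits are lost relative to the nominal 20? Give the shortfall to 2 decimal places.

N_eff = (116.0 − 1.76)/6.02 = 18.9767 bits.
20 − 18.9767 = 1.02 bits below nominal.

1.02 bits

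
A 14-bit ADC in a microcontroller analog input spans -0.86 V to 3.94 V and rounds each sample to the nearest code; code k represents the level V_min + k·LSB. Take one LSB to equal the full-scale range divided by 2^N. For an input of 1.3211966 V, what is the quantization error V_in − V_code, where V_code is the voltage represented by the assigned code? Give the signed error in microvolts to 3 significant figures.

+44.3 µV

Range = 3.94 − (-0.86) = 4.8 V. LSB = 4.8 V / 2^14 ≈ 293.0 µV.
(V_in − V_min)/LSB = (1.3211966 − (-0.86)) × 16384/4.8 = 7445.1511 → nearest code k = 7445.
Reconstructed level: -0.86 + 7445 × 4.8/16384 V = 1.3211523438 V.
Error = V_in − V_code = 1.3211966 − (1.3211523438) = +44.3 µV.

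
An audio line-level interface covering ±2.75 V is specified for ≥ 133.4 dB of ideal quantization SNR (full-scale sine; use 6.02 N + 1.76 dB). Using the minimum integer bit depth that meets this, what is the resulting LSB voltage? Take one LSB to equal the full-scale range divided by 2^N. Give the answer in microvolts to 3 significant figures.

1.31 µV

Full-scale range = 2.75 V − (-2.75 V) = 5.5 V.
6.02 N + 1.76 ≥ 133.4 gives N ≥ 21.867, so the minimum integer is 22.
One LSB is 5.5 V / 4194304 = 1.31 µV.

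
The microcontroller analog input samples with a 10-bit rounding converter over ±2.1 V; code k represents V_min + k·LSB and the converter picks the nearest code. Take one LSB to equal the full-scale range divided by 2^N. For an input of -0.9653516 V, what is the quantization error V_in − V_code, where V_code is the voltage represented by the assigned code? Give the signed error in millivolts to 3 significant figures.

−1.48 mV

Full-scale range = 2.1 V − (-2.1 V) = 4.2 V. LSB = 4.2 V / 2^10 ≈ 4.102 mV.
Position in LSBs: (-0.9653516 − (-2.1)) × 1024/4.2 = 276.6381; rounding gives k = 277.
V_code = -2.1 + (277/1024) × 4.2 = -0.9638671875 V.
e = -0.9653516 − (-0.9638671875) = −1.48 mV.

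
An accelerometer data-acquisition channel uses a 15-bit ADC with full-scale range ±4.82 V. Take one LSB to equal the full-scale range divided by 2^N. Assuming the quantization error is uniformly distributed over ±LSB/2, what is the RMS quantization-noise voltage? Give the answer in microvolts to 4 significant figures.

The full-scale span is 4.82 − (-4.82) = 9.64 V.
One LSB is 9.64 V / 32768 = 294.189 µV.
RMS of a uniform error over width LSB is LSB/√12 = 84.93 µV.

84.93 µV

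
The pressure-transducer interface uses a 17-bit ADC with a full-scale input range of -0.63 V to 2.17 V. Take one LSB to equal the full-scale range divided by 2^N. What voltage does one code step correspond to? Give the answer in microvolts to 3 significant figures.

21.4 µV

Full-scale range = 2.17 V − (-0.63 V) = 2.8 V.
2^17 = 131072 levels.
LSB = 2.8 V ÷ 2^17 = 2.8/131072 V = 21.4 µV.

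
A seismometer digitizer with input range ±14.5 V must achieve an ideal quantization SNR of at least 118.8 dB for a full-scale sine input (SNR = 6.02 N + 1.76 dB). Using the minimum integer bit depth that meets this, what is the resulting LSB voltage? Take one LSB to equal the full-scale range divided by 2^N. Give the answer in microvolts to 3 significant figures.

27.7 µV

The full-scale span is 14.5 − (-14.5) = 29 V.
Solving 6.02 N ≥ 118.8 − 1.76: N ≥ 19.442. Round up → N = 20.
Step size = 29/1048576 V = 27.7 µV.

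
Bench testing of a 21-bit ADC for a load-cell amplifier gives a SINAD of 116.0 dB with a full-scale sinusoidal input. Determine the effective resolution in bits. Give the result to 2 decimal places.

(116.0 − 1.76) / 6.02 = 114.24/6.02 = 18.9767 effective bits.

18.98 bits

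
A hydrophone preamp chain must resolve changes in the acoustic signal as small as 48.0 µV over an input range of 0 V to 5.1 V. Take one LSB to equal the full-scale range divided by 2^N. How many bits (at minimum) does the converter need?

V_FS = 5.1 V.
Required number of levels: 5.1/48.0 µV = 106250; smallest N with 2^N ≥ that is 17.

17 bits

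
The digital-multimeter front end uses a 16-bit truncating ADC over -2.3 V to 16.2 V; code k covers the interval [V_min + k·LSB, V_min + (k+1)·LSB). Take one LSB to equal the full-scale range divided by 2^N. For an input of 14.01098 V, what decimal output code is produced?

57781

Full-scale range = 16.2 V − (-2.3 V) = 18.5 V. LSB = 18.5 V / 2^16 ≈ 282.3 µV.
V_in − V_min = 14.01098 − (-2.3) = 16.31098 V.
Divide by LSB: 16.31098 × 65536/18.5 = 57781.4262.
Truncating gives code 57781.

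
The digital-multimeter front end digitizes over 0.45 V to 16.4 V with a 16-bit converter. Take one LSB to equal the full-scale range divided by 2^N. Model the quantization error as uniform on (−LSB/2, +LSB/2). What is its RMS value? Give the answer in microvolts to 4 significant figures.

70.26 µV

Full-scale range = 16.4 V − (0.45 V) = 15.95 V.
LSB = 15.95 V ÷ 2^16 = 15.95/65536 V = 243.378 µV.
For a uniform distribution on [−LSB/2, +LSB/2], V_rms = LSB/√12 = 243.378 µV/3.4641 = 70.26 µV.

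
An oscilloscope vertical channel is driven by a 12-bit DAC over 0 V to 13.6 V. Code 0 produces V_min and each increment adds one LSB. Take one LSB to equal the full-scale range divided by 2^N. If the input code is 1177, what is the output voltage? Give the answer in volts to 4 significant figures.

Range is 13.6 V. LSB = 13.6 V / 2^12.
V_out = V_min + code × LSB = 0 V + 1177 × 13.6 V / 4096
      = 0 + 3.90801 = 3.90801 V.

3.908 V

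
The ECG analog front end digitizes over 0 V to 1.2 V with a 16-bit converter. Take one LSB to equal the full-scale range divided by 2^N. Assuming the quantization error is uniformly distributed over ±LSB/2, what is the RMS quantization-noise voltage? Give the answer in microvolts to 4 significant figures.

Span = 1.2 V.
LSB = 1.2 V ÷ 2^16 = 1.2/65536 V = 18.3105 µV.
V_rms = LSB/√12 = 18.3105 µV / √12 = 5.286 µV.

5.286 µV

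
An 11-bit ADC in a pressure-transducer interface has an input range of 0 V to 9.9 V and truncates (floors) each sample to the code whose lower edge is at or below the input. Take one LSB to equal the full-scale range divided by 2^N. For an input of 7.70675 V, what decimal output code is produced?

Full-scale range = 9.9 V. LSB = 9.9 V / 2^11 ≈ 4.834 mV.
(V_in − V_min) × 2^11/range = (7.70675 − (0)) × 2048/9.9 = 1594.285.
Floor → code = 1594.

1594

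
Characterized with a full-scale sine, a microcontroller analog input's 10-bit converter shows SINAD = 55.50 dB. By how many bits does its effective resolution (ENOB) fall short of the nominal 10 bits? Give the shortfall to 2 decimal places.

N_eff = (55.50 − 1.76)/6.02 = 8.9269 bits.
Shortfall = 10 − 8.9269 = 1.0731 bits.

1.07 bits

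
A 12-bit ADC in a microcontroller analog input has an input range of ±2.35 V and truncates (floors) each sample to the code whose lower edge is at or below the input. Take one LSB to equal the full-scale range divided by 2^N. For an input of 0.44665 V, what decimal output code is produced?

2437

Span: 2.35 V − (-2.35 V) = 4.7 V. LSB = 4.7 V / 2^12 ≈ 1.147 mV.
V_in − V_min = 0.44665 − (-2.35) = 2.79665 V.
Divide by LSB: 2.79665 × 4096/4.7 = 2437.2507.
Truncating gives code 2437.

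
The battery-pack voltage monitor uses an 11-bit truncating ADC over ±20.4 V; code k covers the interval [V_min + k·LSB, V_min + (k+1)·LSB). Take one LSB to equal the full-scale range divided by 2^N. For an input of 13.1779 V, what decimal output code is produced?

1685

The full-scale span is 20.4 − (-20.4) = 40.8 V. LSB = 40.8 V / 2^11 ≈ 19.92 mV.
V_in − V_min = 13.1779 − (-20.4) = 33.5779 V.
Divide by LSB: 33.5779 × 2048/40.8 = 1685.4789.
Truncating gives code 1685.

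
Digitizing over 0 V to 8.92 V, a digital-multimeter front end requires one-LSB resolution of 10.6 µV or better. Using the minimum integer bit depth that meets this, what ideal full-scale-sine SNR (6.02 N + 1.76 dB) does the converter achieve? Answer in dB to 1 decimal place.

V_FS = 8.92 V.
Levels needed ≥ 8.92/10.6 µV = 841500. 2^20 = 1048576 suffices, so N_min = 20.
SNR = 6.02 × 20 + 1.76 = 122.16 dB.

122.2 dB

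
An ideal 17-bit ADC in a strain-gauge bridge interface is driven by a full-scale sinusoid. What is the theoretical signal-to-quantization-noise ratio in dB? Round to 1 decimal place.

104.1 dB

For an ideal N-bit converter with full-scale sine input, SNR = 6.02 N + 1.76 dB. SNR = 6.02 × 17 + 1.76 = 102.34 + 1.76 = 104.10 dB.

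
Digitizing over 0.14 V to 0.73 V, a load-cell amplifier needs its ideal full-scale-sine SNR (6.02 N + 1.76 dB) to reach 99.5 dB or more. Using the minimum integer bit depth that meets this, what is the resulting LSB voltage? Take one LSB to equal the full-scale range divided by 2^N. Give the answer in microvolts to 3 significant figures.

Range = 0.73 − (0.14) = 0.59 V.
N ≥ (99.5 − 1.76)/6.02 = 16.236 → N_min = 17.
One LSB is 0.59 V / 131072 = 4.50 µV.

4.50 µV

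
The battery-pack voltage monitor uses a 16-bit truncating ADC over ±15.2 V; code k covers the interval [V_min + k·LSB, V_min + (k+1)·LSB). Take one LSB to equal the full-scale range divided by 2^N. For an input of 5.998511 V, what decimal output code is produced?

45699

Full-scale range = 15.2 V − (-15.2 V) = 30.4 V. LSB = 30.4 V / 2^16 ≈ 463.9 µV.
code = ⌊(V_in − V_min)/LSB⌋ = ⌊(V_in − V_min) × 2^16 / range⌋
     = ⌊(5.998511 − (-15.2)) × 65536 / 30.4⌋ = ⌊21.198511 × 65536/30.4⌋
     = ⌊45699.527⌋ = 45699.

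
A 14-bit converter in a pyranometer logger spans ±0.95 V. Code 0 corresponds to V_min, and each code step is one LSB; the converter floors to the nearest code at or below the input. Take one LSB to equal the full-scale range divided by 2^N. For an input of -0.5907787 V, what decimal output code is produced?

Full-scale range = 0.95 V − (-0.95 V) = 1.9 V. LSB = 1.9 V / 2^14 ≈ 116.0 µV.
(V_in − V_min) × 2^14/range = (-0.5907787 − (-0.95)) × 16384/1.9 = 3097.622.
Floor → code = 3097.

3097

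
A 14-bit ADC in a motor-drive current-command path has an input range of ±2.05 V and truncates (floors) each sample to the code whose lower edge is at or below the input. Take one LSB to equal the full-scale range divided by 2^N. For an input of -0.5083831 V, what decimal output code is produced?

6160

Range = 2.05 − (-2.05) = 4.1 V. LSB = 4.1 V / 2^14 ≈ 250.2 µV.
(V_in − V_min) × 2^14/range = (-0.5083831 − (-2.05)) × 16384/4.1 = 6160.452.
Floor → code = 6160.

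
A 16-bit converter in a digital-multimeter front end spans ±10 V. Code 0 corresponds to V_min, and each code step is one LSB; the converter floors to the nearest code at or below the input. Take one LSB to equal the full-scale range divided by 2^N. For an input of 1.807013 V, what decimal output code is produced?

38689

Span: 10 V − (-10 V) = 20 V. LSB = 20 V / 2^16 ≈ 305.2 µV.
code = ⌊(V_in − V_min)/LSB⌋ = ⌊(V_in − V_min) × 2^16 / range⌋
     = ⌊(1.807013 − (-10)) × 65536 / 20⌋ = ⌊11.807013 × 65536/20⌋
     = ⌊38689.220⌋ = 38689.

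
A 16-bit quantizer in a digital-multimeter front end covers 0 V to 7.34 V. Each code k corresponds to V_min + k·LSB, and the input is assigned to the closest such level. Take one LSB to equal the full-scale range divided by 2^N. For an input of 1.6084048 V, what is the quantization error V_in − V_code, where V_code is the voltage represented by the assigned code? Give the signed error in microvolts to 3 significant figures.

−20.2 µV

Full-scale range = 7.34 V. LSB = 7.34 V / 2^16 ≈ 112.0 µV.
Position in LSBs: (1.6084048 − (0)) × 65536/7.34 = 14360.8198; rounding gives k = 14361.
V_code = V_min + k × range/2^16 = 0 + 14361 × 7.34/65536 = 1.6084249878 V.
e = 1.6084048 − (1.6084249878) = −20.2 µV.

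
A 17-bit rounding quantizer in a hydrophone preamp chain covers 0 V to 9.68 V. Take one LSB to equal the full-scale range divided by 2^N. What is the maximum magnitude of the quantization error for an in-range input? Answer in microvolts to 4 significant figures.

36.93 µV

Full-scale range = 9.68 V.
LSB = 9.68 V / 2^17 = 73.8525 µV.
A rounding quantizer has |error| ≤ LSB/2 = 36.93 µV.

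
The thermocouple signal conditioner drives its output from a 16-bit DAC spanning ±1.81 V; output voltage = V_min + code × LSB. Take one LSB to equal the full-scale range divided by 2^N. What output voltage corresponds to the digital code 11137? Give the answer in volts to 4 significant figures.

The full-scale span is 1.81 − (-1.81) = 3.62 V. LSB = 3.62 V / 2^16.
V_out = -1.81 + 11137 × (3.62/65536) V
      = -1.81 + 0.615172 = -1.19483 V.

-1.195 V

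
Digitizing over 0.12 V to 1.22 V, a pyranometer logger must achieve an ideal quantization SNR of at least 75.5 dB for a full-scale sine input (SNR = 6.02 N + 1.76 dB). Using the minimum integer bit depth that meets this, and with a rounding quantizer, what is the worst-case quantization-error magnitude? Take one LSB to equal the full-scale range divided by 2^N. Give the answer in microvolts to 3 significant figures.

67.1 µV

Full-scale range = 1.22 V − (0.12 V) = 1.1 V.
Required N = ⌈(75.5 − 1.76)/6.02⌉ = ⌈12.249⌉ = 13.
LSB = 1.1 V ÷ 2^13 = 1.1/8192 V = 134.28 µV.
Half an LSB is 67.1 µV.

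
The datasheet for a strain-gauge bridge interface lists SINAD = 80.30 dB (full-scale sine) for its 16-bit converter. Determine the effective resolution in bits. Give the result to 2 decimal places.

13.05 bits

ENOB = (80.30 − 1.76)/6.02 = 13.0465 bits.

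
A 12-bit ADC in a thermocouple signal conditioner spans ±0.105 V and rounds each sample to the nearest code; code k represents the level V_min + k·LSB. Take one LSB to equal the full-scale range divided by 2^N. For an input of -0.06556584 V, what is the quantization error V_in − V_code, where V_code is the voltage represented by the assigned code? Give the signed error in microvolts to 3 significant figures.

+7.89 µV

The full-scale span is 0.105 − (-0.105) = 0.21 V. LSB = 0.21 V / 2^12 ≈ 51.27 µV.
Position in LSBs: (-0.06556584 − (-0.105)) × 4096/0.21 = 769.1539; rounding gives k = 769.
V_code = V_min + k × range/2^12 = -0.105 + 769 × 0.21/4096 = -0.06557373047 V.
e = -0.06556584 − (-0.06557373047) = +7.89 µV.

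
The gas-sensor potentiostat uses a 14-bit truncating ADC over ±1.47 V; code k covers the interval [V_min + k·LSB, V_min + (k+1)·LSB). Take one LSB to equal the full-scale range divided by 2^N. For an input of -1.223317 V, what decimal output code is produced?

1374

Full-scale range = 1.47 V − (-1.47 V) = 2.94 V. LSB = 2.94 V / 2^14 ≈ 179.4 µV.
V_in − V_min = -1.223317 − (-1.47) = 0.246683 V.
Divide by LSB: 0.246683 × 16384/2.94 = 1374.7123.
Truncating gives code 1374.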